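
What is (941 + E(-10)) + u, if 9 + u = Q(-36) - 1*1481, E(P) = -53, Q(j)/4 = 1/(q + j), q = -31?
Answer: -40338/67 ≈ -602.06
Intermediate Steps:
Q(j) = 4/(-31 + j)
u = -99834/67 (u = -9 + (4/(-31 - 36) - 1*1481) = -9 + (4/(-67) - 1481) = -9 + (4*(-1/67) - 1481) = -9 + (-4/67 - 1481) = -9 - 99231/67 = -99834/67 ≈ -1490.1)
(941 + E(-10)) + u = (941 - 53) - 99834/67 = 888 - 99834/67 = -40338/67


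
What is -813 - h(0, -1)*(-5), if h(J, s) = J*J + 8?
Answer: -773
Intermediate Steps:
h(J, s) = 8 + J² (h(J, s) = J² + 8 = 8 + J²)
-813 - h(0, -1)*(-5) = -813 - (8 + 0²)*(-5) = -813 - (8 + 0)*(-5) = -813 - 8*(-5) = -813 - 1*(-40) = -813 + 40 = -773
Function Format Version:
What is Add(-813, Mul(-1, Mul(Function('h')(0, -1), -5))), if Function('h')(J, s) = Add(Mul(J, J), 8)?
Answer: -773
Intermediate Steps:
Function('h')(J, s) = Add(8, Pow(J, 2)) (Function('h')(J, s) = Add(Pow(J, 2), 8) = Add(8, Pow(J, 2)))
Add(-813, Mul(-1, Mul(Function('h')(0, -1), -5))) = Add(-813, Mul(-1, Mul(Add(8, Pow(0, 2)), -5))) = Add(-813, Mul(-1, Mul(Add(8, 0), -5))) = Add(-813, Mul(-1, Mul(8, -5))) = Add(-813, Mul(-1, -40)) = Add(-813, 40) = -773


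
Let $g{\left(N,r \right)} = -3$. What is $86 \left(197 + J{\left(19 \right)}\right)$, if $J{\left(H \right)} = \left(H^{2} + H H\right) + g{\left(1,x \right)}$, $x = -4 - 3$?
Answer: $78776$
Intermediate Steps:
$x = -7$
$J{\left(H \right)} = -3 + 2 H^{2}$ ($J{\left(H \right)} = \left(H^{2} + H H\right) - 3 = \left(H^{2} + H^{2}\right) - 3 = 2 H^{2} - 3 = -3 + 2 H^{2}$)
$86 \left(197 + J{\left(19 \right)}\right) = 86 \left(197 - \left(3 - 2 \cdot 19^{2}\right)\right) = 86 \left(197 + \left(-3 + 2 \cdot 361\right)\right) = 86 \left(197 + \left(-3 + 722\right)\right) = 86 \left(197 + 719\right) = 86 \cdot 916 = 78776$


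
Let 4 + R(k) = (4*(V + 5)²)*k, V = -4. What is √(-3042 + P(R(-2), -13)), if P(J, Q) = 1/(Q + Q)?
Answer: I*√2056418/26 ≈ 55.155*I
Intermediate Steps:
R(k) = -4 + 4*k (R(k) = -4 + (4*(-4 + 5)²)*k = -4 + (4*1²)*k = -4 + (4*1)*k = -4 + 4*k)
P(J, Q) = 1/(2*Q)
√(-3042 + P(R(-2), -13)) = √(-3042 + (½)/(-13)) = √(-3042 + (½)*(-1/13)) = √(-3042 - 1/26) = √(-79093/26) = I*√2056418/26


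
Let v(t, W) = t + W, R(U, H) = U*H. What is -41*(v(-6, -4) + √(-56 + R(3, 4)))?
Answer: 410 - 82*I*√11 ≈ 410.0 - 271.96*I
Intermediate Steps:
R(U, H) = H*U
v(t, W) = W + t
-41*(v(-6, -4) + √(-56 + R(3, 4))) = -41*((-4 - 6) + √(-56 + 4*3)) = -41*(-10 + √(-56 + 12)) = -41*(-10 + √(-44)) = -41*(-10 + 2*I*√11) = 410 - 82*I*√11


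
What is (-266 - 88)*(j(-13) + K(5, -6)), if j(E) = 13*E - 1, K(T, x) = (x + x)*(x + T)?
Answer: 55932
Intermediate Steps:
K(T, x) = 2*x*(T + x) (K(T, x) = (2*x)*(T + x) = 2*x*(T + x))
j(E) = -1 + 13*E
(-266 - 88)*(j(-13) + K(5, -6)) = (-266 - 88)*((-1 + 13*(-13)) + 2*(-6)*(5 - 6)) = -354*((-1 - 169) + 2*(-6)*(-1)) = -354*(-170 + 12) = -354*(-158) = 55932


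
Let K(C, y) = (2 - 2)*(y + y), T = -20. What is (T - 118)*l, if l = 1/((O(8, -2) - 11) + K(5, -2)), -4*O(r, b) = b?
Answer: 92/7 ≈ 13.143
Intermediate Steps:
O(r, b) = -b/4
K(C, y) = 0 (K(C, y) = 0*(2*y) = 0)
l = -2/21 (l = 1/((-¼*(-2) - 11) + 0) = 1/((½ - 11) + 0) = 1/(-21/2 + 0) = 1/(-21/2) = -2/21 ≈ -0.095238)
(T - 118)*l = (-20 - 118)*(-2/21) = -138*(-2/21) = 92/7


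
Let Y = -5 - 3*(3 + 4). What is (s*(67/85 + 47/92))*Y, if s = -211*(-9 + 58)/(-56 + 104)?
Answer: 1365440713/187680 ≈ 7275.4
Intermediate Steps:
Y = -26 (Y = -5 - 3*7 = -5 - 21 = -26)
s = -10339/48 (s = -211/(48/49) = -211/(48*(1/49)) = -211/48/49 = -211*49/48 = -10339/48 ≈ -215.40)
(s*(67/85 + 47/92))*Y = -10339*(67/85 + 47/92)/48*(-26) = -10339/48*10159/7820*(-26) = -105033901/375360*(-26) = 1365440713/187680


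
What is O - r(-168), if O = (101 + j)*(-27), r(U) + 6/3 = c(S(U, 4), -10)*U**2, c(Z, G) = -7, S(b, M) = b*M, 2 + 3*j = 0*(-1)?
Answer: 194861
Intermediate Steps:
j = -2/3 (j = -2/3 + (0*(-1))/3 = -2/3 + (1/3)*0 = -2/3 + 0 = -2/3 ≈ -0.66667)
S(b, M) = M*b
r(U) = -2 - 7*U**2
O = -2709 (O = (101 - 2/3)*(-27) = (301/3)*(-27) = -2709)
O - r(-168) = -2709 - (-2 - 7*(-168)**2) = -2709 - (-2 - 7*28224) = -2709 - (-2 - 197568) = -2709 - 1*(-197570) = -2709 + 197570 = 194861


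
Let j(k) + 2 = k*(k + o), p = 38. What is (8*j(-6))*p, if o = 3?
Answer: 4864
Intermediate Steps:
j(k) = -2 + k*(3 + k) (j(k) = -2 + k*(k + 3) = -2 + k*(3 + k))
(8*j(-6))*p = (8*(-2 + (-6)² + 3*(-6)))*38 = (8*(-2 + 36 - 18))*38 = (8*16)*38 = 128*38 = 4864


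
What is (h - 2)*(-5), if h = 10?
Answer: -40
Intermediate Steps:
(h - 2)*(-5) = (10 - 2)*(-5) = 8*(-5) = -40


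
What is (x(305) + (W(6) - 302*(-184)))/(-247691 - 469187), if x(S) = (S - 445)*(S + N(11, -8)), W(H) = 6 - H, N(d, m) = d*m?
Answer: -12594/358439 ≈ -0.035136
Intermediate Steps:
x(S) = (-445 + S)*(-88 + S) (x(S) = (S - 445)*(S + 11*(-8)) = (-445 + S)*(S - 88) = (-445 + S)*(-88 + S))
(x(305) + (W(6) - 302*(-184)))/(-247691 - 469187) = ((39160 + 305² - 533*305) + ((6 - 1*6) - 302*(-184)))/(-247691 - 469187) = ((39160 + 93025 - 162565) + ((6 - 6) + 55568))/(-716878) = (-30380 + (0 + 55568))*(-1/716878) = (-30380 + 55568)*(-1/716878) = 25188*(-1/716878) = -12594/358439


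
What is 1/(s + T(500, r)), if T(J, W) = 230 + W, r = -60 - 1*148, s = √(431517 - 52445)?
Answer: -11/189294 + 2*√5923/94647 ≈ 0.0015682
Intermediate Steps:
s = 8*√5923 (s = √379072 = 8*√5923 ≈ 615.69)
r = -208 (r = -60 - 148 = -208)
1/(s + T(500, r)) = 1/(8*√5923 + (230 - 208)) = 1/(8*√5923 + 22) = 1/(22 + 8*√5923)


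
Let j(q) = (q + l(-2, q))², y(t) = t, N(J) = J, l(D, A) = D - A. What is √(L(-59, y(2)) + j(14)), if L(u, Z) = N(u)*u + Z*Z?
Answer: √3489 ≈ 59.068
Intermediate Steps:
L(u, Z) = Z² + u² (L(u, Z) = u*u + Z*Z = u² + Z² = Z² + u²)
j(q) = 4 (j(q) = (q + (-2 - q))² = (-2)² = 4)
√(L(-59, y(2)) + j(14)) = √((2² + (-59)²) + 4) = √((4 + 3481) + 4) = √(3485 + 4) = √3489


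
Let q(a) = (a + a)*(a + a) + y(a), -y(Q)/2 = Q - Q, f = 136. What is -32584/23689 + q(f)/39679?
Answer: 459706440/939955831 ≈ 0.48907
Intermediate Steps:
y(Q) = 0 (y(Q) = -2*(Q - Q) = -2*0 = 0)
q(a) = 4*a² (q(a) = (a + a)*(a + a) + 0 = (2*a)*(2*a) + 0 = 4*a² + 0 = 4*a²)
-32584/23689 + q(f)/39679 = -32584/23689 + (4*136²)/39679 = -32584*1/23689 + (4*18496)*(1/39679) = -32584/23689 + 73984*(1/39679) = -32584/23689 + 73984/39679 = 459706440/939955831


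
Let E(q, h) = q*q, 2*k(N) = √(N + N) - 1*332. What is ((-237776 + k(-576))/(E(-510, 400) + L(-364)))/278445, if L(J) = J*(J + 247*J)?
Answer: -39657/1536975004510 + I*√2/768487502255 ≈ -2.5802e-8 + 1.8403e-12*I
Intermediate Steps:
k(N) = -166 + √2*√N/2 (k(N) = (√(N + N) - 1*332)/2 = (√(2*N) - 332)/2 = (√2*√N - 332)/2 = (-332 + √2*√N)/2 = -166 + √2*√N/2)
E(q, h) = q²
L(J) = 248*J² (L(J) = J*(248*J) = 248*J²)
((-237776 + k(-576))/(E(-510, 400) + L(-364)))/278445 = ((-237776 + (-166 + √2*√(-576)/2))/((-510)² + 248*(-364)²))/278445 = ((-237776 + (-166 + √2*(24*I)/2))/(260100 + 248*132496))*(1/278445) = ((-237776 + (-166 + 12*I*√2))/(260100 + 32859008))*(1/278445) = ((-237942 + 12*I*√2)/33119108)*(1/278445) = ((-237942 + 12*I*√2)*(1/33119108))*(1/278445) = (-118971/16559554 + 3*I*√2/8279777)*(1/278445) = -39657/1536975004510 + I*√2/768487502255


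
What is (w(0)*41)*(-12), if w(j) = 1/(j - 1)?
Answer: 492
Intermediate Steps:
w(j) = 1/(-1 + j)
(w(0)*41)*(-12) = (41/(-1 + 0))*(-12) = (41/(-1))*(-12) = -1*41*(-12) = -41*(-12) = 492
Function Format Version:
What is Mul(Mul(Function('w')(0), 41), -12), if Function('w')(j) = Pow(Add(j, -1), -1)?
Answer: 492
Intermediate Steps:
Function('w')(j) = Pow(Add(-1, j), -1)
Mul(Mul(Function('w')(0), 41), -12) = Mul(Mul(Pow(Add(-1, 0), -1), 41), -12) = Mul(Mul(Pow(-1, -1), 41), -12) = Mul(Mul(-1, 41), -12) = Mul(-41, -12) = 492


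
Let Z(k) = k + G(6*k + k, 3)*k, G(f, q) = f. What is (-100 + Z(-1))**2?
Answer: 8836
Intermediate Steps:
Z(k) = k + 7*k**2 (Z(k) = k + (6*k + k)*k = k + (7*k)*k = k + 7*k**2)
(-100 + Z(-1))**2 = (-100 - (1 + 7*(-1)))**2 = (-100 - (1 - 7))**2 = (-100 - 1*(-6))**2 = (-100 + 6)**2 = (-94)**2 = 8836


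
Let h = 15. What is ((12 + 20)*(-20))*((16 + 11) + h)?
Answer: -26880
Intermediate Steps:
((12 + 20)*(-20))*((16 + 11) + h) = ((12 + 20)*(-20))*((16 + 11) + 15) = (32*(-20))*(27 + 15) = -640*42 = -26880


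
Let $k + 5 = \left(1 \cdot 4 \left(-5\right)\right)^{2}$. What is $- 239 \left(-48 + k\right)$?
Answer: $-82933$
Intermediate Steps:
$k = 395$ ($k = -5 + \left(1 \cdot 4 \left(-5\right)\right)^{2} = -5 + \left(4 \left(-5\right)\right)^{2} = -5 + \left(-20\right)^{2} = -5 + 400 = 395$)
$- 239 \left(-48 + k\right) = - 239 \left(-48 + 395\right) = \left(-239\right) 347 = -82933$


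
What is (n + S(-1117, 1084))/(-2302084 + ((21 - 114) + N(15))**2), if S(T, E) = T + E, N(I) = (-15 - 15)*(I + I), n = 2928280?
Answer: -418321/188005 ≈ -2.2251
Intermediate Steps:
N(I) = -60*I
S(T, E) = E + T
(n + S(-1117, 1084))/(-2302084 + ((21 - 114) + N(15))**2) = (2928280 + (1084 - 1117))/(-2302084 + ((21 - 114) - 60*15)**2) = (2928280 - 33)/(-2302084 + (-93 - 900)**2) = 2928247/(-2302084 + (-993)**2) = 2928247/(-2302084 + 986049) = 2928247/(-1316035) = 2928247*(-1/1316035) = -418321/188005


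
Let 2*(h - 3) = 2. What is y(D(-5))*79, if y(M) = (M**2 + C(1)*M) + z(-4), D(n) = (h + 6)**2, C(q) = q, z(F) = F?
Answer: 797584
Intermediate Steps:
h = 4 (h = 3 + (1/2)*2 = 3 + 1 = 4)
D(n) = 100 (D(n) = (4 + 6)**2 = 10**2 = 100)
y(M) = -4 + M + M**2 (y(M) = (M**2 + 1*M) - 4 = (M**2 + M) - 4 = (M + M**2) - 4 = -4 + M + M**2)
y(D(-5))*79 = (-4 + 100 + 100**2)*79 = (-4 + 100 + 10000)*79 = 10096*79 = 797584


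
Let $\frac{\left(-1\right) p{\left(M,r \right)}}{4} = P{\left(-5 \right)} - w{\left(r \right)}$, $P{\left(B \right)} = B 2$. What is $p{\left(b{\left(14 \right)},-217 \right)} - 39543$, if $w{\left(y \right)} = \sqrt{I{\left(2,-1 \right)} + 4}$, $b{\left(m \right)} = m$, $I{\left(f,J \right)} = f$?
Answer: $-39503 + 4 \sqrt{6} \approx -39493.0$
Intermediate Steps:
$P{\left(B \right)} = 2 B$
$w{\left(y \right)} = \sqrt{6}$ ($w{\left(y \right)} = \sqrt{2 + 4} = \sqrt{6}$)
$p{\left(M,r \right)} = 40 + 4 \sqrt{6}$ ($p{\left(M,r \right)} = - 4 \left(2 \left(-5\right) - \sqrt{6}\right) = - 4 \left(-10 - \sqrt{6}\right) = 40 + 4 \sqrt{6}$)
$p{\left(b{\left(14 \right)},-217 \right)} - 39543 = \left(40 + 4 \sqrt{6}\right) - 39543 = -39503 + 4 \sqrt{6}$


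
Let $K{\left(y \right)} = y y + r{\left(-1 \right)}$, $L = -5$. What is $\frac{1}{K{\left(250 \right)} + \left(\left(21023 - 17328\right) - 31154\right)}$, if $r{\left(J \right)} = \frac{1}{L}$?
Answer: $\frac{5}{175204} \approx 2.8538 \cdot 10^{-5}$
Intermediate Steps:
$r{\left(J \right)} = - \frac{1}{5}$ ($r{\left(J \right)} = \frac{1}{-5} = - \frac{1}{5}$)
$K{\left(y \right)} = - \frac{1}{5} + y^{2}$ ($K{\left(y \right)} = y y - \frac{1}{5} = y^{2} - \frac{1}{5} = - \frac{1}{5} + y^{2}$)
$\frac{1}{K{\left(250 \right)} + \left(\left(21023 - 17328\right) - 31154\right)} = \frac{1}{\left(- \frac{1}{5} + 250^{2}\right) + \left(\left(21023 - 17328\right) - 31154\right)} = \frac{1}{\left(- \frac{1}{5} + 62500\right) + \left(3695 - 31154\right)} = \frac{1}{\frac{312499}{5} - 27459} = \frac{1}{\frac{175204}{5}} = \frac{5}{175204}$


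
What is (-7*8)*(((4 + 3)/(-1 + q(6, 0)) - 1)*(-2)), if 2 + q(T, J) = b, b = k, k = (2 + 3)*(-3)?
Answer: -1400/9 ≈ -155.56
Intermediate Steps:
k = -15 (k = 5*(-3) = -15)
b = -15
q(T, J) = -17 (q(T, J) = -2 - 15 = -17)
(-7*8)*(((4 + 3)/(-1 + q(6, 0)) - 1)*(-2)) = (-7*8)*(((4 + 3)/(-1 - 17) - 1)*(-2)) = -56*(7/(-18) - 1)*(-2) = -56*(7*(-1/18) - 1)*(-2) = -56*(-7/18 - 1)*(-2) = -(-700)*(-2)/9 = -56*25/9 = -1400/9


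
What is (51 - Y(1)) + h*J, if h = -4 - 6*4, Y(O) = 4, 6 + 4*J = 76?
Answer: -443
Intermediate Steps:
J = 35/2 (J = -3/2 + (¼)*76 = -3/2 + 19 = 35/2 ≈ 17.500)
h = -28 (h = -4 - 24 = -28)
(51 - Y(1)) + h*J = (51 - 1*4) - 28*35/2 = (51 - 4) - 490 = 47 - 490 = -443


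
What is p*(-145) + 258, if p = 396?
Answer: -57162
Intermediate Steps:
p*(-145) + 258 = 396*(-145) + 258 = -57420 + 258 = -57162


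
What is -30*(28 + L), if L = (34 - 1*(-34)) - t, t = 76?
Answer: -600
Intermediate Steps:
L = -8 (L = (34 - 1*(-34)) - 1*76 = (34 + 34) - 76 = 68 - 76 = -8)
-30*(28 + L) = -30*(28 - 8) = -30*20 = -600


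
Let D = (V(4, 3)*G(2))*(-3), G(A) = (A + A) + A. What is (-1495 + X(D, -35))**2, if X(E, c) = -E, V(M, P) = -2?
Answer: 2343961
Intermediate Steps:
G(A) = 3*A (G(A) = 2*A + A = 3*A)
D = 36 (D = -6*2*(-3) = -2*6*(-3) = -12*(-3) = 36)
(-1495 + X(D, -35))**2 = (-1495 - 1*36)**2 = (-1495 - 36)**2 = (-1531)**2 = 2343961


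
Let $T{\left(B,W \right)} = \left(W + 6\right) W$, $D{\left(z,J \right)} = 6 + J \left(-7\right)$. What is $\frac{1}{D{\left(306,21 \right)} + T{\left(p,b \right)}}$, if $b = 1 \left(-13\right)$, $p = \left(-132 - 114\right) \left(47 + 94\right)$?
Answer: $- \frac{1}{50} \approx -0.02$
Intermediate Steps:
$p = -34686$ ($p = \left(-246\right) 141 = -34686$)
$D{\left(z,J \right)} = 6 - 7 J$
$b = -13$
$T{\left(B,W \right)} = W \left(6 + W\right)$ ($T{\left(B,W \right)} = \left(6 + W\right) W = W \left(6 + W\right)$)
$\frac{1}{D{\left(306,21 \right)} + T{\left(p,b \right)}} = \frac{1}{\left(6 - 147\right) - 13 \left(6 - 13\right)} = \frac{1}{\left(6 - 147\right) - -91} = \frac{1}{-141 + 91} = \frac{1}{-50} = - \frac{1}{50}$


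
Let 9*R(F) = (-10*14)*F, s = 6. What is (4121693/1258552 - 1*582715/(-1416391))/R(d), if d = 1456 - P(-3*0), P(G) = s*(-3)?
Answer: -59141753987787/367857692142691520 ≈ -0.00016077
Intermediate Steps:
P(G) = -18 (P(G) = 6*(-3) = -18)
d = 1474 (d = 1456 - 1*(-18) = 1456 + 18 = 1474)
R(F) = -140*F/9 (R(F) = ((-10*14)*F)/9 = (-140*F)/9 = -140*F/9)
(4121693/1258552 - 1*582715/(-1416391))/R(d) = (4121693/1258552 - 1*582715/(-1416391))/((-140/9*1474)) = (4121693*(1/1258552) - 582715*(-1/1416391))/(-206360/9) = (4121693/1258552 + 582715/1416391)*(-9/206360) = (6571305998643/1782601725832)*(-9/206360) = -59141753987787/367857692142691520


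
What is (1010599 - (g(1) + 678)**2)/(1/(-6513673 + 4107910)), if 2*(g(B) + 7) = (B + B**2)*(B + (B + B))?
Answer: -1338381289449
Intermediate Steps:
g(B) = -7 + 3*B*(B + B**2)/2 (g(B) = -7 + ((B + B**2)*(B + (B + B)))/2 = -7 + ((B + B**2)*(B + 2*B))/2 = -7 + ((B + B**2)*(3*B))/2 = -7 + (3*B*(B + B**2))/2 = -7 + 3*B*(B + B**2)/2)
(1010599 - (g(1) + 678)**2)/(1/(-6513673 + 4107910)) = (1010599 - ((-7 + (3/2)*1**2 + (3/2)*1**3) + 678)**2)/(1/(-6513673 + 4107910)) = (1010599 - ((-7 + (3/2)*1 + (3/2)*1) + 678)**2)/(1/(-2405763)) = (1010599 - ((-7 + 3/2 + 3/2) + 678)**2)/(-1/2405763) = (1010599 - (-4 + 678)**2)*(-2405763) = (1010599 - 1*674**2)*(-2405763) = (1010599 - 1*454276)*(-2405763) = (1010599 - 454276)*(-2405763) = 556323*(-2405763) = -1338381289449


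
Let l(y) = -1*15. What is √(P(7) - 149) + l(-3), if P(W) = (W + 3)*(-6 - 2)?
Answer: -15 + I*√229 ≈ -15.0 + 15.133*I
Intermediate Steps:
l(y) = -15
P(W) = -24 - 8*W (P(W) = (3 + W)*(-8) = -24 - 8*W)
√(P(7) - 149) + l(-3) = √((-24 - 8*7) - 149) - 15 = √((-24 - 56) - 149) - 15 = √(-80 - 149) - 15 = √(-229) - 15 = I*√229 - 15 = -15 + I*√229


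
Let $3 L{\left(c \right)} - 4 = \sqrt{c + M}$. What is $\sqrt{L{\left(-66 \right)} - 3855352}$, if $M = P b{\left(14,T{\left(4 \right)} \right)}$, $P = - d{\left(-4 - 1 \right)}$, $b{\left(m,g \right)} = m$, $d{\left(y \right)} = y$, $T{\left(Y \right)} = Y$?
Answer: $5 i \sqrt{154214} \approx 1963.5 i$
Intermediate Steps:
$P = 5$ ($P = - (-4 - 1) = \left(-1\right) \left(-5\right) = 5$)
$M = 70$ ($M = 5 \cdot 14 = 70$)
$L{\left(c \right)} = \frac{4}{3} + \frac{\sqrt{70 + c}}{3}$ ($L{\left(c \right)} = \frac{4}{3} + \frac{\sqrt{c + 70}}{3} = \frac{4}{3} + \frac{\sqrt{70 + c}}{3}$)
$\sqrt{L{\left(-66 \right)} - 3855352} = \sqrt{\left(\frac{4}{3} + \frac{\sqrt{70 - 66}}{3}\right) - 3855352} = \sqrt{\left(\frac{4}{3} + \frac{\sqrt{4}}{3}\right) - 3855352} = \sqrt{\left(\frac{4}{3} + \frac{1}{3} \cdot 2\right) - 3855352} = \sqrt{\left(\frac{4}{3} + \frac{2}{3}\right) - 3855352} = \sqrt{2 - 3855352} = \sqrt{-3855350} = 5 i \sqrt{154214}$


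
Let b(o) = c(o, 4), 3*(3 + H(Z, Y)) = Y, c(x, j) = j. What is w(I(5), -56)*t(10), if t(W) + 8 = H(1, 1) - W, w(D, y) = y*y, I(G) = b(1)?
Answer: -194432/3 ≈ -64811.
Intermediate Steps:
H(Z, Y) = -3 + Y/3
b(o) = 4
I(G) = 4
w(D, y) = y²
t(W) = -32/3 - W (t(W) = -8 + ((-3 + (⅓)*1) - W) = -8 + ((-3 + ⅓) - W) = -8 + (-8/3 - W) = -32/3 - W)
w(I(5), -56)*t(10) = (-56)²*(-32/3 - 1*10) = 3136*(-32/3 - 10) = 3136*(-62/3) = -194432/3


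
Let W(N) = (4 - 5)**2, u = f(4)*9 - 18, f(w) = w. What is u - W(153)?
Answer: 17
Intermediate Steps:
u = 18 (u = 4*9 - 18 = 36 - 18 = 18)
W(N) = 1 (W(N) = (-1)**2 = 1)
u - W(153) = 18 - 1*1 = 18 - 1 = 17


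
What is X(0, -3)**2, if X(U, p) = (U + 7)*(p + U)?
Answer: 441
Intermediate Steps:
X(U, p) = (7 + U)*(U + p)
X(0, -3)**2 = (0**2 + 7*0 + 7*(-3) + 0*(-3))**2 = (0 + 0 - 21 + 0)**2 = (-21)**2 = 441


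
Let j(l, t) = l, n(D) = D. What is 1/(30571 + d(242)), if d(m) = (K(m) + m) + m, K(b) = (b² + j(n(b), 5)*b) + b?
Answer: 1/148425 ≈ 6.7374e-6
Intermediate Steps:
K(b) = b + 2*b² (K(b) = (b² + b*b) + b = (b² + b²) + b = 2*b² + b = b + 2*b²)
d(m) = 2*m + m*(1 + 2*m) (d(m) = (m*(1 + 2*m) + m) + m = (m + m*(1 + 2*m)) + m = 2*m + m*(1 + 2*m))
1/(30571 + d(242)) = 1/(30571 + 242*(3 + 2*242)) = 1/(30571 + 242*(3 + 484)) = 1/(30571 + 242*487) = 1/(30571 + 117854) = 1/148425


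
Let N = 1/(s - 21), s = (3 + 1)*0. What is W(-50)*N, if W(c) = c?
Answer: 50/21 ≈ 2.3810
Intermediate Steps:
s = 0 (s = 4*0 = 0)
N = -1/21 (N = 1/(0 - 21) = 1/(-21) = -1/21 ≈ -0.047619)
W(-50)*N = -50*(-1/21) = 50/21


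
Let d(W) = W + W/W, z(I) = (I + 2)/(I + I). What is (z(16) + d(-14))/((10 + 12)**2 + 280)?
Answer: -199/12224 ≈ -0.016279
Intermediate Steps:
z(I) = (2 + I)/(2*I) (z(I) = (2 + I)/((2*I)) = (2 + I)*(1/(2*I)) = (2 + I)/(2*I))
d(W) = 1 + W (d(W) = W + 1 = 1 + W)
(z(16) + d(-14))/((10 + 12)**2 + 280) = ((1/2)*(2 + 16)/16 + (1 - 14))/((10 + 12)**2 + 280) = ((1/2)*(1/16)*18 - 13)/(22**2 + 280) = (9/16 - 13)/(484 + 280) = -199/16/764 = -199/16*1/764 = -199/12224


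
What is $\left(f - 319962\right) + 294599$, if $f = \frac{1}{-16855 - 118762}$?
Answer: $- \frac{3439653972}{135617} \approx -25363.0$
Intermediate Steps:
$f = - \frac{1}{135617}$ ($f = \frac{1}{-16855 - 118762} = \frac{1}{-135617} = - \frac{1}{135617} \approx -7.3737 \cdot 10^{-6}$)
$\left(f - 319962\right) + 294599 = \left(- \frac{1}{135617} - 319962\right) + 294599 = - \frac{43392286555}{135617} + 294599 = - \frac{3439653972}{135617}$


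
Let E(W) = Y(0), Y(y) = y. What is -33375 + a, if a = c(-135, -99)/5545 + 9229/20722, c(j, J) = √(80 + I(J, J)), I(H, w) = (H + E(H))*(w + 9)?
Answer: -691587521/20722 + √8990/5545 ≈ -33375.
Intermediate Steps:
E(W) = 0
I(H, w) = H*(9 + w) (I(H, w) = (H + 0)*(w + 9) = H*(9 + w))
c(j, J) = √(80 + J*(9 + J))
a = 9229/20722 + √8990/5545 (a = √(80 + (-99)² + 9*(-99))/5545 + 9229/20722 = √(80 + 9801 - 891)*(1/5545) + 9229*(1/20722) = √8990*(1/5545) + 9229/20722 = √8990/5545 + 9229/20722 = 9229/20722 + √8990/5545 ≈ 0.46247)
-33375 + a = -33375 + (9229/20722 + √8990/5545) = -691587521/20722 + √8990/5545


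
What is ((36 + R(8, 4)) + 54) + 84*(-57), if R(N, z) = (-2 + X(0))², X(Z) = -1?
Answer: -4689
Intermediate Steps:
R(N, z) = 9 (R(N, z) = (-2 - 1)² = (-3)² = 9)
((36 + R(8, 4)) + 54) + 84*(-57) = ((36 + 9) + 54) + 84*(-57) = (45 + 54) - 4788 = 99 - 4788 = -4689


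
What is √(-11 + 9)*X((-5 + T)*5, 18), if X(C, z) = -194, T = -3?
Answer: -194*I*√2 ≈ -274.36*I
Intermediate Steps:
√(-11 + 9)*X((-5 + T)*5, 18) = √(-11 + 9)*(-194) = √(-2)*(-194) = (I*√2)*(-194) = -194*I*√2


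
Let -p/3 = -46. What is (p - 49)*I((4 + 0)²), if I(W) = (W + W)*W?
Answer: 45568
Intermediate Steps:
I(W) = 2*W² (I(W) = (2*W)*W = 2*W²)
p = 138 (p = -3*(-46) = 138)
(p - 49)*I((4 + 0)²) = (138 - 49)*(2*((4 + 0)²)²) = 89*(2*(4²)²) = 89*(2*16²) = 89*(2*256) = 89*512 = 45568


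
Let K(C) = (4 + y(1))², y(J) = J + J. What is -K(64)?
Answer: -36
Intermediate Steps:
y(J) = 2*J
K(C) = 36 (K(C) = (4 + 2*1)² = (4 + 2)² = 6² = 36)
-K(64) = -1*36 = -36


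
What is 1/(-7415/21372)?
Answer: -21372/7415 ≈ -2.8823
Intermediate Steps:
1/(-7415/21372) = -21372/7415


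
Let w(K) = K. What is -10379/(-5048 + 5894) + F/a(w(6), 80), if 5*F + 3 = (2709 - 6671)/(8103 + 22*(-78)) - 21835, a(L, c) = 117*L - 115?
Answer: -104188656661/5286328290 ≈ -19.709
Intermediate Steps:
a(L, c) = -115 + 117*L
F = -139483268/31935 (F = -⅗ + ((2709 - 6671)/(8103 + 22*(-78)) - 21835)/5 = -⅗ + (-3962/(8103 - 1716) - 21835)/5 = -⅗ + (-3962/6387 - 21835)/5 = -⅗ + (⅕)*(-139464107/6387) = -⅗ - 139464107/31935 = -139483268/31935 ≈ -4367.7)
-10379/(-5048 + 5894) + F/a(w(6), 80) = -10379/(-5048 + 5894) - 139483268/(31935*(-115 + 117*6)) = -10379/846 - 139483268/(31935*(-115 + 702)) = -10379*1/846 - 139483268/31935/587 = -10379/846 - 139483268/31935*1/587 = -10379/846 - 139483268/18745845 = -104188656661/5286328290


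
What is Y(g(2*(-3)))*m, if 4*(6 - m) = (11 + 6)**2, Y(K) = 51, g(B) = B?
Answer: -13515/4 ≈ -3378.8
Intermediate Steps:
m = -265/4 (m = 6 - (11 + 6)**2/4 = 6 - 1/4*17**2 = 6 - 1/4*289 = 6 - 289/4 = -265/4 ≈ -66.250)
Y(g(2*(-3)))*m = 51*(-265/4) = -13515/4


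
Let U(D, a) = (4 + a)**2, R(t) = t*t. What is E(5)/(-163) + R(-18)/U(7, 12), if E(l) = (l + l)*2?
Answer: 11923/10432 ≈ 1.1429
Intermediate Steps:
R(t) = t**2
E(l) = 4*l (E(l) = (2*l)*2 = 4*l)
E(5)/(-163) + R(-18)/U(7, 12) = (4*5)/(-163) + (-18)**2/((4 + 12)**2) = 20*(-1/163) + 324/(16**2) = -20/163 + 324/256 = -20/163 + 324*(1/256) = -20/163 + 81/64 = 11923/10432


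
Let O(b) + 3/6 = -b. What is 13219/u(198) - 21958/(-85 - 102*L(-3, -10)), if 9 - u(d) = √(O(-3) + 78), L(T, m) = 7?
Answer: 190137616/799 + 13219*√322 ≈ 4.7518e+5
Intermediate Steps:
O(b) = -½ - b
u(d) = 9 - √322/2 (u(d) = 9 - √((-½ - 1*(-3)) + 78) = 9 - √((-½ + 3) + 78) = 9 - √(5/2 + 78) = 9 - √(161/2) = 9 - √322/2)
13219/u(198) - 21958/(-85 - 102*L(-3, -10)) = 13219/(9 - √322/2) - 21958/(-85 - 102*7) = 13219/(9 - √322/2) - 21958/(-85 - 714) = 13219/(9 - √322/2) - 21958/(-799) = 13219/(9 - √322/2) - 21958*(-1/799) = 13219/(9 - √322/2) + 21958/799 = 21958/799 + 13219/(9 - √322/2)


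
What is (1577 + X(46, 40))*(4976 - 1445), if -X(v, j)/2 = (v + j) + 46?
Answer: 4636203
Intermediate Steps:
X(v, j) = -92 - 2*j - 2*v (X(v, j) = -2*((v + j) + 46) = -2*((j + v) + 46) = -2*(46 + j + v) = -92 - 2*j - 2*v)
(1577 + X(46, 40))*(4976 - 1445) = (1577 + (-92 - 2*40 - 2*46))*(4976 - 1445) = (1577 + (-92 - 80 - 92))*3531 = (1577 - 264)*3531 = 1313*3531 = 4636203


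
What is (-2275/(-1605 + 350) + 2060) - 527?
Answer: 385238/251 ≈ 1534.8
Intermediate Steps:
(-2275/(-1605 + 350) + 2060) - 527 = (-2275/(-1255) + 2060) - 527 = (-2275*(-1/1255) + 2060) - 527 = (455/251 + 2060) - 527 = 517515/251 - 527 = 385238/251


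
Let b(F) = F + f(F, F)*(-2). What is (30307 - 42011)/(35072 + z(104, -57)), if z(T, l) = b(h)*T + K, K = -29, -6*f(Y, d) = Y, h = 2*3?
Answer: -1672/5125 ≈ -0.32624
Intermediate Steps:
h = 6
f(Y, d) = -Y/6
b(F) = 4*F/3 (b(F) = F - F/6*(-2) = F + F/3 = 4*F/3)
z(T, l) = -29 + 8*T (z(T, l) = ((4/3)*6)*T - 29 = 8*T - 29 = -29 + 8*T)
(30307 - 42011)/(35072 + z(104, -57)) = (30307 - 42011)/(35072 + (-29 + 8*104)) = -11704/(35072 + (-29 + 832)) = -11704/(35072 + 803) = -11704/35875 = -11704*1/35875 = -1672/5125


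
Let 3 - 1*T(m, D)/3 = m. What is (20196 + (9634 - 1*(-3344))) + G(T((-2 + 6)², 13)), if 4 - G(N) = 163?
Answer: 33015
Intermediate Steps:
T(m, D) = 9 - 3*m
G(N) = -159 (G(N) = 4 - 1*163 = 4 - 163 = -159)
(20196 + (9634 - 1*(-3344))) + G(T((-2 + 6)², 13)) = (20196 + (9634 - 1*(-3344))) - 159 = (20196 + (9634 + 3344)) - 159 = (20196 + 12978) - 159 = 33174 - 159 = 33015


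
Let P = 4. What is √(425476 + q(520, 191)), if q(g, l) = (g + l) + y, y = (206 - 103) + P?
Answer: 3*√47366 ≈ 652.91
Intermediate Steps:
y = 107 (y = (206 - 103) + 4 = 103 + 4 = 107)
q(g, l) = 107 + g + l (q(g, l) = (g + l) + 107 = 107 + g + l)
√(425476 + q(520, 191)) = √(425476 + (107 + 520 + 191)) = √(425476 + 818) = √426294 = 3*√47366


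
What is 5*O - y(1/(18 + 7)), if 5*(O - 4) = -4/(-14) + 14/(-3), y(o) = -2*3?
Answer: 454/21 ≈ 21.619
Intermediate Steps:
y(o) = -6
O = 328/105 (O = 4 + (-4/(-14) + 14/(-3))/5 = 4 + (-4*(-1/14) + 14*(-⅓))/5 = 4 + (2/7 - 14/3)/5 = 4 + (⅕)*(-92/21) = 4 - 92/105 = 328/105 ≈ 3.1238)
5*O - y(1/(18 + 7)) = 5*(328/105) - 1*(-6) = 328/21 + 6 = 454/21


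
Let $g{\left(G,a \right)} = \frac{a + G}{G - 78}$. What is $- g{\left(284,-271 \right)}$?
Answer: $- \frac{13}{206} \approx -0.063107$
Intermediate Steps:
$g{\left(G,a \right)} = \frac{G + a}{-78 + G}$
$- g{\left(284,-271 \right)} = - \frac{284 - 271}{-78 + 284} = - \frac{13}{206}$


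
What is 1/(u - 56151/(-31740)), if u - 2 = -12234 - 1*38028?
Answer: -10580/531732083 ≈ -1.9897e-5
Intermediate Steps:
u = -50260 (u = 2 + (-12234 - 1*38028) = 2 + (-12234 - 38028) = 2 - 50262 = -50260)
1/(u - 56151/(-31740)) = 1/(-50260 - 56151/(-31740)) = 1/(-50260 - 56151*(-1/31740)) = 1/(-50260 + 18717/10580) = 1/(-531732083/10580) = -10580/531732083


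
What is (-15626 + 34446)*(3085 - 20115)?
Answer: -320504600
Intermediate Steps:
(-15626 + 34446)*(3085 - 20115) = 18820*(-17030) = -320504600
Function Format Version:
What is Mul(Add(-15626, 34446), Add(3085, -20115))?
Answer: -320504600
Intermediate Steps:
Mul(Add(-15626, 34446), Add(3085, -20115)) = Mul(18820, -17030) = -320504600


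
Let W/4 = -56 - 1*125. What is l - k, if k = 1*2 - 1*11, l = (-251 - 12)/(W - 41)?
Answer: 7148/765 ≈ 9.3438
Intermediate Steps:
W = -724 (W = 4*(-56 - 1*125) = 4*(-56 - 125) = 4*(-181) = -724)
l = 263/765 (l = (-251 - 12)/(-724 - 41) = -263/(-765) = -263*(-1/765) = 263/765 ≈ 0.34379)
k = -9 (k = 2 - 11 = -9)
l - k = 263/765 - 1*(-9) = 263/765 + 9 = 7148/765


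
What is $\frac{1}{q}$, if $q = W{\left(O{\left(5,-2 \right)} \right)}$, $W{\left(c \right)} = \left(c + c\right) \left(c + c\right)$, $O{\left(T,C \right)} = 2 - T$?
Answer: $\frac{1}{36} \approx 0.027778$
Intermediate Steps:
$W{\left(c \right)} = 4 c^{2}$ ($W{\left(c \right)} = 2 c 2 c = 4 c^{2}$)
$q = 36$ ($q = 4 \left(2 - 5\right)^{2} = 4 \left(-3\right)^{2} = 4 \cdot 9 = 36$)
$\frac{1}{q} = \frac{1}{36}$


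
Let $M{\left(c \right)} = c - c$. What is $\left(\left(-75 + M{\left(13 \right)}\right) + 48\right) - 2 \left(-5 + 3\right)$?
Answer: $-23$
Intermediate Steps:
$M{\left(c \right)} = 0$
$\left(\left(-75 + M{\left(13 \right)}\right) + 48\right) - 2 \left(-5 + 3\right) = \left(\left(-75 + 0\right) + 48\right) - 2 \left(-5 + 3\right) = \left(-75 + 48\right) - 2 \left(-2\right) = -27 - -4 = -27 + 4 = -23$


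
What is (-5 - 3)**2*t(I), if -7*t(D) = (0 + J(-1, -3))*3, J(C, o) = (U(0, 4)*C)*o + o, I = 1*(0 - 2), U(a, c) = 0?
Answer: 576/7 ≈ 82.286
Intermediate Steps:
I = -2 (I = 1*(-2) = -2)
J(C, o) = o (J(C, o) = (0*C)*o + o = 0*o + o = 0 + o = o)
t(D) = 9/7 (t(D) = -(0 - 3)*3/7 = -(-3)*3/7 = -1/7*(-9) = 9/7)
(-5 - 3)**2*t(I) = (-5 - 3)**2*(9/7) = (-8)**2*(9/7) = 64*(9/7) = 576/7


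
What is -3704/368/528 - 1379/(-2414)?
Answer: 16187735/29315616 ≈ 0.55219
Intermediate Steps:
-3704/368/528 - 1379/(-2414) = -3704*1/368*(1/528) - 1379*(-1/2414) = -463/46*1/528 + 1379/2414 = -463/24288 + 1379/2414 = 16187735/29315616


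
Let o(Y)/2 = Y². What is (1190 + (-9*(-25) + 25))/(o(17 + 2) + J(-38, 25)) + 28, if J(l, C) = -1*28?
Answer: 10436/347 ≈ 30.075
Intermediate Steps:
J(l, C) = -28
o(Y) = 2*Y²
(1190 + (-9*(-25) + 25))/(o(17 + 2) + J(-38, 25)) + 28 = (1190 + (-9*(-25) + 25))/(2*(17 + 2)² - 28) + 28 = (1190 + (225 + 25))/(2*19² - 28) + 28 = (1190 + 250)/(2*361 - 28) + 28 = 1440/(722 - 28) + 28 = 1440/694 + 28 = 1440*(1/694) + 28 = 720/347 + 28 = 10436/347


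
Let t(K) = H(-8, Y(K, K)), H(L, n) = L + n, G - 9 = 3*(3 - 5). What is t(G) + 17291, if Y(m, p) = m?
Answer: 17286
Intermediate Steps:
G = 3 (G = 9 + 3*(3 - 5) = 9 + 3*(-2) = 9 - 6 = 3)
t(K) = -8 + K
t(G) + 17291 = (-8 + 3) + 17291 = -5 + 17291 = 17286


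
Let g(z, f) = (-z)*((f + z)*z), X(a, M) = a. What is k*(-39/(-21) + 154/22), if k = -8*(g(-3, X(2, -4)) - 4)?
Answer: -2480/7 ≈ -354.29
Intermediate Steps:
g(z, f) = -z**2*(f + z) (g(z, f) = (-z)*(z*(f + z)) = -z**2*(f + z))
k = -40 (k = -8*((-3)**2*(-1*2 - 1*(-3)) - 4) = -8*(9*(-2 + 3) - 4) = -8*(9*1 - 4) = -8*(9 - 4) = -8*5 = -40)
k*(-39/(-21) + 154/22) = -40*(-39/(-21) + 154/22) = -40*(-39*(-1/21) + 154*(1/22)) = -40*(13/7 + 7) = -40*62/7 = -2480/7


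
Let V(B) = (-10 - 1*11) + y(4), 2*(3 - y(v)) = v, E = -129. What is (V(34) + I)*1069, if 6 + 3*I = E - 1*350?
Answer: -582605/3 ≈ -1.9420e+5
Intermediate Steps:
y(v) = 3 - v/2
I = -485/3 (I = -2 + (-129 - 1*350)/3 = -2 + (-129 - 350)/3 = -2 + (1/3)*(-479) = -2 - 479/3 = -485/3 ≈ -161.67)
V(B) = -20 (V(B) = (-10 - 1*11) + (3 - 1/2*4) = (-10 - 11) + (3 - 2) = -21 + 1 = -20)
(V(34) + I)*1069 = (-20 - 485/3)*1069 = -545/3*1069 = -582605/3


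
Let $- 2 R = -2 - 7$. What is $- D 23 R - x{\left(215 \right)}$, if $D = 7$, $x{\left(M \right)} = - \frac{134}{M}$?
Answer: $- \frac{311267}{430} \approx -723.88$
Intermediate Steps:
$R = \frac{9}{2}$ ($R = - \frac{-2 - 7}{2} = \left(- \frac{1}{2}\right) \left(-9\right) = \frac{9}{2} \approx 4.5$)
$- D 23 R - x{\left(215 \right)} = \left(-1\right) 7 \cdot 23 \cdot \frac{9}{2} - - \frac{134}{215} = \left(-7\right) 23 \cdot \frac{9}{2} - \left(-134\right) \frac{1}{215} = \left(-161\right) \frac{9}{2} - - \frac{134}{215} = - \frac{1449}{2} + \frac{134}{215} = - \frac{311267}{430}$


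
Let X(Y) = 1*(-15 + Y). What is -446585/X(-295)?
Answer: 89317/62 ≈ 1440.6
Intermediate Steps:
X(Y) = -15 + Y
-446585/X(-295) = -446585/(-15 - 295) = -446585/(-310) = -446585*(-1/310) = 89317/62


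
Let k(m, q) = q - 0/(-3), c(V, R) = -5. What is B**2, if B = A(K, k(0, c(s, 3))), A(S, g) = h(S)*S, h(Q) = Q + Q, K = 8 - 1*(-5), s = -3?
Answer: 114244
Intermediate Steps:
K = 13 (K = 8 + 5 = 13)
k(m, q) = q (k(m, q) = q - 0*(-1)/3 = q - 1*0 = q + 0 = q)
h(Q) = 2*Q
A(S, g) = 2*S**2 (A(S, g) = (2*S)*S = 2*S**2)
B = 338 (B = 2*13**2 = 2*169 = 338)
B**2 = 338**2 = 114244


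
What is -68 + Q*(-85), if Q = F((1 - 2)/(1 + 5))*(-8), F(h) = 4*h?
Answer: -1564/3 ≈ -521.33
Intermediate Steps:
Q = 16/3 (Q = (4*((1 - 2)/(1 + 5)))*(-8) = (4*(-1/6))*(-8) = (4*(-1*⅙))*(-8) = (4*(-⅙))*(-8) = -⅔*(-8) = 16/3 ≈ 5.3333)
-68 + Q*(-85) = -68 + (16/3)*(-85) = -68 - 1360/3 = -1564/3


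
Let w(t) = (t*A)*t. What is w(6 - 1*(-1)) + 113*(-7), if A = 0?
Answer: -791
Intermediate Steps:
w(t) = 0 (w(t) = (t*0)*t = 0*t = 0)
w(6 - 1*(-1)) + 113*(-7) = 0 + 113*(-7) = 0 - 791 = -791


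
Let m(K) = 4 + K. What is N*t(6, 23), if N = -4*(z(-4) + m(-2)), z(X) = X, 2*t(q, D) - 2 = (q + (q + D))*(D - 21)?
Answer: 288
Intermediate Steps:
t(q, D) = 1 + (-21 + D)*(D + 2*q)/2 (t(q, D) = 1 + ((q + (q + D))*(D - 21))/2 = 1 + ((q + (D + q))*(-21 + D))/2 = 1 + ((D + 2*q)*(-21 + D))/2 = 1 + ((-21 + D)*(D + 2*q))/2 = 1 + (-21 + D)*(D + 2*q)/2)
N = 8 (N = -4*(-4 + (4 - 2)) = -4*(-4 + 2) = -4*(-2) = 8)
N*t(6, 23) = 8*(1 + (½)*23² - 21*6 - 21/2*23 + 23*6) = 8*(1 + (½)*529 - 126 - 483/2 + 138) = 8*(1 + 529/2 - 126 - 483/2 + 138) = 8*36 = 288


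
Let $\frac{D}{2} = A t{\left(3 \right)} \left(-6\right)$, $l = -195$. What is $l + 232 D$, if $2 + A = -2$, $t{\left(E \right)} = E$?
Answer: $33213$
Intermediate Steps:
$A = -4$ ($A = -2 - 2 = -4$)
$D = 144$ ($D = 2 \left(-4\right) 3 \left(-6\right) = 2 \left(\left(-12\right) \left(-6\right)\right) = 2 \cdot 72 = 144$)
$l + 232 D = -195 + 232 \cdot 144 = -195 + 33408 = 33213$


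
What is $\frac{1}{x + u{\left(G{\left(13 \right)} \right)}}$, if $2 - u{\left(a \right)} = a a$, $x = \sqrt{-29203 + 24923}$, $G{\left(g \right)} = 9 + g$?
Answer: $- \frac{241}{118302} - \frac{i \sqrt{1070}}{118302} \approx -0.0020372 - 0.0002765 i$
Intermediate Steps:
$x = 2 i \sqrt{1070}$ ($x = \sqrt{-4280} = 2 i \sqrt{1070} \approx 65.422 i$)
$u{\left(a \right)} = 2 - a^{2}$ ($u{\left(a \right)} = 2 - a a = 2 - a^{2}$)
$\frac{1}{x + u{\left(G{\left(13 \right)} \right)}} = \frac{1}{2 i \sqrt{1070} + \left(2 - \left(9 + 13\right)^{2}\right)} = \frac{1}{2 i \sqrt{1070} + \left(2 - 22^{2}\right)} = \frac{1}{2 i \sqrt{1070} + \left(2 - 484\right)} = \frac{1}{2 i \sqrt{1070} - 482} = \frac{1}{-482 + 2 i \sqrt{1070}}$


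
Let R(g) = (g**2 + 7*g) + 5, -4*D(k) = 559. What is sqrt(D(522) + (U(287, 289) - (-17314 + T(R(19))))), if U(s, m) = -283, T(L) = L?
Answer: sqrt(65569)/2 ≈ 128.03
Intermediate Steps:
D(k) = -559/4 (D(k) = -1/4*559 = -559/4)
R(g) = 5 + g**2 + 7*g
sqrt(D(522) + (U(287, 289) - (-17314 + T(R(19))))) = sqrt(-559/4 + (-283 - (-17314 + (5 + 19**2 + 7*19)))) = sqrt(-559/4 + (-283 - (-17314 + (5 + 361 + 133)))) = sqrt(-559/4 + (-283 - (-17314 + 499))) = sqrt(-559/4 + (-283 - 1*(-16815))) = sqrt(-559/4 + (-283 + 16815)) = sqrt(-559/4 + 16532) = sqrt(65569/4) = sqrt(65569)/2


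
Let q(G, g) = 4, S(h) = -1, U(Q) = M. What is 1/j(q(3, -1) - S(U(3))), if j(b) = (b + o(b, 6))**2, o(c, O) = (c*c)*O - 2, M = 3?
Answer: 1/23409 ≈ 4.2719e-5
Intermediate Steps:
U(Q) = 3
o(c, O) = -2 + O*c**2 (o(c, O) = c**2*O - 2 = O*c**2 - 2 = -2 + O*c**2)
j(b) = (-2 + b + 6*b**2)**2 (j(b) = (b + (-2 + 6*b**2))**2 = (-2 + b + 6*b**2)**2)
1/j(q(3, -1) - S(U(3))) = 1/((-2 + (4 - 1*(-1)) + 6*(4 - 1*(-1))**2)**2) = 1/((-2 + (4 + 1) + 6*(4 + 1)**2)**2) = 1/((-2 + 5 + 6*5**2)**2) = 1/((-2 + 5 + 6*25)**2) = 1/((-2 + 5 + 150)**2) = 1/(153**2) = 1/23409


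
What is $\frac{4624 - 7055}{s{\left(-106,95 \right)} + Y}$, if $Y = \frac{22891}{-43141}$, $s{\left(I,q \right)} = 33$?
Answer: $- \frac{9534161}{127342} \approx -74.87$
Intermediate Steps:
$Y = - \frac{22891}{43141}$ ($Y = 22891 \left(- \frac{1}{43141}\right) = - \frac{22891}{43141} \approx -0.53061$)
$\frac{4624 - 7055}{s{\left(-106,95 \right)} + Y} = \frac{4624 - 7055}{33 - \frac{22891}{43141}} = - \frac{2431}{\frac{1400762}{43141}} = \left(-2431\right) \frac{43141}{1400762} = - \frac{9534161}{127342}$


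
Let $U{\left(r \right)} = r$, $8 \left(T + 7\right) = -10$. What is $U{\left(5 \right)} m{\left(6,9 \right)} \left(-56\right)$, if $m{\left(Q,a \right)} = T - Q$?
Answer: $3990$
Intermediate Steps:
$T = - \frac{33}{4}$ ($T = -7 + \frac{1}{8} \left(-10\right) = -7 - \frac{5}{4} = - \frac{33}{4} \approx -8.25$)
$m{\left(Q,a \right)} = - \frac{33}{4} - Q$
$U{\left(5 \right)} m{\left(6,9 \right)} \left(-56\right) = 5 \left(- \frac{33}{4} - 6\right) \left(-56\right) = 5 \left(- \frac{57}{4}\right) \left(-56\right) = \left(- \frac{285}{4}\right) \left(-56\right) = 3990$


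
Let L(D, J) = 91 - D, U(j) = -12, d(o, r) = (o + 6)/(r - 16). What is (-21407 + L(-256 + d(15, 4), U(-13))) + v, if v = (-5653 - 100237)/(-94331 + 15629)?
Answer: -3314441003/157404 ≈ -21057.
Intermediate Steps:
d(o, r) = (6 + o)/(-16 + r)
v = 52945/39351 (v = -105890/(-78702) = -105890*(-1/78702) = 52945/39351 ≈ 1.3455)
(-21407 + L(-256 + d(15, 4), U(-13))) + v = (-21407 + (91 - (-256 + (6 + 15)/(-16 + 4)))) + 52945/39351 = (-21407 + (91 - (-256 + 21/(-12)))) + 52945/39351 = (-21407 + (91 - (-256 - 1/12*21))) + 52945/39351 = (-21407 + (91 - (-256 - 7/4))) + 52945/39351 = (-21407 + (91 - 1*(-1031/4))) + 52945/39351 = (-21407 + (91 + 1031/4)) + 52945/39351 = (-21407 + 1395/4) + 52945/39351 = -84233/4 + 52945/39351 = -3314441003/157404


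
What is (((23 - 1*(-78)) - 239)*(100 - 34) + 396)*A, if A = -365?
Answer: 3179880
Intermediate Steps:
(((23 - 1*(-78)) - 239)*(100 - 34) + 396)*A = (((23 - 1*(-78)) - 239)*(100 - 34) + 396)*(-365) = (((23 + 78) - 239)*66 + 396)*(-365) = ((101 - 239)*66 + 396)*(-365) = (-138*66 + 396)*(-365) = (-9108 + 396)*(-365) = -8712*(-365) = 3179880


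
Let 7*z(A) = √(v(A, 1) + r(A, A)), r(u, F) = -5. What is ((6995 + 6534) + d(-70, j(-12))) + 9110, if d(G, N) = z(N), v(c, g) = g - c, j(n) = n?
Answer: 22639 + 2*√2/7 ≈ 22639.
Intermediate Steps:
z(A) = √(-4 - A)/7 (z(A) = √((1 - A) - 5)/7 = √(-4 - A)/7)
d(G, N) = √(-4 - N)/7
((6995 + 6534) + d(-70, j(-12))) + 9110 = ((6995 + 6534) + √(-4 - 1*(-12))/7) + 9110 = (13529 + √(-4 + 12)/7) + 9110 = (13529 + √8/7) + 9110 = (13529 + (2*√2)/7) + 9110 = (13529 + 2*√2/7) + 9110 = 22639 + 2*√2/7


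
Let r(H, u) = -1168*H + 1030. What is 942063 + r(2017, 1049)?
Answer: -1412763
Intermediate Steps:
r(H, u) = 1030 - 1168*H
942063 + r(2017, 1049) = 942063 + (1030 - 1168*2017) = 942063 + (1030 - 2355856) = 942063 - 2354826 = -1412763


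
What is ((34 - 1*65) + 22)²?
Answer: 81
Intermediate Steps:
((34 - 1*65) + 22)² = ((34 - 65) + 22)² = (-31 + 22)² = (-9)² = 81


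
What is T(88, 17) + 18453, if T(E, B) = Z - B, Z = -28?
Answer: 18408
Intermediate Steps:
T(E, B) = -28 - B
T(88, 17) + 18453 = (-28 - 1*17) + 18453 = (-28 - 17) + 18453 = -45 + 18453 = 18408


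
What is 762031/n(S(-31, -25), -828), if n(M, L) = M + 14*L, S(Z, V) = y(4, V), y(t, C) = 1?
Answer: -762031/11591 ≈ -65.743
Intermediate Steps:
S(Z, V) = 1
762031/n(S(-31, -25), -828) = 762031/(1 + 14*(-828)) = 762031/(1 - 11592) = 762031/(-11591) = 762031*(-1/11591) = -762031/11591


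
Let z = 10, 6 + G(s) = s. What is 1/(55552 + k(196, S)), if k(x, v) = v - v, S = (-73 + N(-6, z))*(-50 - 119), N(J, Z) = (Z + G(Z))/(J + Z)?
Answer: 1/55552 ≈ 1.8001e-5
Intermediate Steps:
G(s) = -6 + s
N(J, Z) = (-6 + 2*Z)/(J + Z) (N(J, Z) = (Z + (-6 + Z))/(J + Z) = (-6 + 2*Z)/(J + Z))
S = 23491/2 (S = (-73 + 2*(-3 + 10)/(-6 + 10))*(-50 - 119) = (-73 + 2*7/4)*(-169) = (-73 + 2*(¼)*7)*(-169) = (-73 + 7/2)*(-169) = -139/2*(-169) = 23491/2 ≈ 11746.)
k(x, v) = 0
1/(55552 + k(196, S)) = 1/(55552 + 0) = 1/55552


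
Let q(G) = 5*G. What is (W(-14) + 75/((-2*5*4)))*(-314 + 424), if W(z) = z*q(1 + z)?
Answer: 399575/4 ≈ 99894.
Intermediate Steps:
W(z) = z*(5 + 5*z) (W(z) = z*(5*(1 + z)) = z*(5 + 5*z))
(W(-14) + 75/((-2*5*4)))*(-314 + 424) = (5*(-14)*(1 - 14) + 75/((-2*5*4)))*(-314 + 424) = (5*(-14)*(-13) + 75/((-10*4)))*110 = (910 + 75/(-40))*110 = (910 + 75*(-1/40))*110 = (910 - 15/8)*110 = (7265/8)*110 = 399575/4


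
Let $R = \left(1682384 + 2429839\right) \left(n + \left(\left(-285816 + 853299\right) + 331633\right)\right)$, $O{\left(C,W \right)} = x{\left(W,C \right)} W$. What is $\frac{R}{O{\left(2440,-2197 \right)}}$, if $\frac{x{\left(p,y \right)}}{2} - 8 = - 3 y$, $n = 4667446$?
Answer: $\frac{11445472143663}{16064464} \approx 7.1247 \cdot 10^{5}$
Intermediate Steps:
$x{\left(p,y \right)} = 16 - 6 y$ ($x{\left(p,y \right)} = 16 + 2 \left(- 3 y\right) = 16 - 6 y$)
$O{\left(C,W \right)} = W \left(16 - 6 C\right)$ ($O{\left(C,W \right)} = \left(16 - 6 C\right) W = W \left(16 - 6 C\right)$)
$R = 22890944287326$ ($R = \left(1682384 + 2429839\right) \left(4667446 + \left(\left(-285816 + 853299\right) + 331633\right)\right) = 4112223 \left(4667446 + \left(567483 + 331633\right)\right) = 4112223 \left(4667446 + 899116\right) = 4112223 \cdot 5566562 = 22890944287326$)
$\frac{R}{O{\left(2440,-2197 \right)}} = \frac{22890944287326}{2 \left(-2197\right) \left(8 - 7320\right)} = \frac{22890944287326}{2 \left(-2197\right) \left(-7312\right)} = \frac{22890944287326}{32128928} = 22890944287326 \cdot \frac{1}{32128928} = \frac{11445472143663}{16064464}$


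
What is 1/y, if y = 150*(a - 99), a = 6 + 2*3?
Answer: -1/13050 ≈ -7.6628e-5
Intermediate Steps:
a = 12 (a = 6 + 6 = 12)
y = -13050 (y = 150*(12 - 99) = 150*(-87) = -13050)
1/y = 1/(-13050) = -1/13050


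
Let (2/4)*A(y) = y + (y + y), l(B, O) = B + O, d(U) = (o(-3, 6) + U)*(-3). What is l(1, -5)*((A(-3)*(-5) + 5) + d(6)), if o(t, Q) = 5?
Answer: -248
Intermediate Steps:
d(U) = -15 - 3*U (d(U) = (5 + U)*(-3) = -15 - 3*U)
A(y) = 6*y (A(y) = 2*(y + (y + y)) = 2*(y + 2*y) = 2*(3*y) = 6*y)
l(1, -5)*((A(-3)*(-5) + 5) + d(6)) = (1 - 5)*(((6*(-3))*(-5) + 5) + (-15 - 3*6)) = -4*((-18*(-5) + 5) + (-15 - 18)) = -4*((90 + 5) - 33) = -4*(95 - 33) = -4*62 = -248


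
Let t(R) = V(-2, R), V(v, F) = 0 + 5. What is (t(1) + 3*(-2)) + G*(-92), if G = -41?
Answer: 3771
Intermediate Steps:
V(v, F) = 5
t(R) = 5
(t(1) + 3*(-2)) + G*(-92) = (5 + 3*(-2)) - 41*(-92) = (5 - 6) + 3772 = -1 + 3772 = 3771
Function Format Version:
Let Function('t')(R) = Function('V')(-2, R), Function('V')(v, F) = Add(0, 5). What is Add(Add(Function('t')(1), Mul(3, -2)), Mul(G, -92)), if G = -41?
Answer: 3771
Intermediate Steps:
Function('V')(v, F) = 5
Function('t')(R) = 5
Add(Add(Function('t')(1), Mul(3, -2)), Mul(G, -92)) = Add(Add(5, Mul(3, -2)), Mul(-41, -92)) = Add(Add(5, -6), 3772) = Add(-1, 3772) = 3771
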